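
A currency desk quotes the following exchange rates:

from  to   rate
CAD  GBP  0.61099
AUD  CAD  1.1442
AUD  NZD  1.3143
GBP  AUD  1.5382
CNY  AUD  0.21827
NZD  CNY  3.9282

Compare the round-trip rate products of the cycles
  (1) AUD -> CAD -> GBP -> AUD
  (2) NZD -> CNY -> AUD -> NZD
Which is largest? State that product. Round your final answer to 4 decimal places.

(1) 1.1442 × 0.61099 × 1.5382 = 1.07535
(2) 3.9282 × 0.21827 × 1.3143 = 1.12689
Highest is cycle (2) at 1.1269 (>1, arbitrage).

1.1269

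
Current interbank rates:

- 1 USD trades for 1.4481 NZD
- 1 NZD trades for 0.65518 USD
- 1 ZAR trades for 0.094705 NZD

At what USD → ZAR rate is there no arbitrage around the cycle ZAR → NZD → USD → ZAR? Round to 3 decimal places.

16.116

Known legs of the cycle: 0.094705 × 0.65518 = 0.0620488219
For no arbitrage the full-cycle product must be 1, so the missing rate is 1 / 0.0620488219 ≈ 16.11634.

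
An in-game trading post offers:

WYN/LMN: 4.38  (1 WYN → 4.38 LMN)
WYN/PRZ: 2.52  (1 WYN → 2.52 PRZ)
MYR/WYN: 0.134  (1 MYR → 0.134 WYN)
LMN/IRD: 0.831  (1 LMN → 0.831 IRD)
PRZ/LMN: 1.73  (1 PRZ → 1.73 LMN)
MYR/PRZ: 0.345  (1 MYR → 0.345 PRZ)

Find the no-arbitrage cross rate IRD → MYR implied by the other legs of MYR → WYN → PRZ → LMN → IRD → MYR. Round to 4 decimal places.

2.0599

Known legs of the cycle: 0.134 × 2.52 × 1.73 × 0.831 = 0.4854588984
For no arbitrage the full-cycle product must be 1, so the missing rate is 1 / 0.4854588984 ≈ 2.059907.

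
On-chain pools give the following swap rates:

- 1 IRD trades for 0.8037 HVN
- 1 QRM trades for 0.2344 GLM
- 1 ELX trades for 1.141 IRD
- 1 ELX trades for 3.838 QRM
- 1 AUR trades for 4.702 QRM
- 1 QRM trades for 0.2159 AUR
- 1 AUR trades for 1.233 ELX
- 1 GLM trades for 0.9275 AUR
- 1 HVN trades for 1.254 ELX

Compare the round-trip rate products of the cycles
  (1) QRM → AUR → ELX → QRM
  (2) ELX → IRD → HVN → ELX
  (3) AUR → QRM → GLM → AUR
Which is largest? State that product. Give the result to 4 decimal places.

1.1499

(1) 0.2159 × 1.233 × 3.838 = 1.02169
(2) 1.141 × 0.8037 × 1.254 = 1.14995
(3) 4.702 × 0.2344 × 0.9275 = 1.02224
Highest is cycle (2) at 1.1499 (>1, arbitrage).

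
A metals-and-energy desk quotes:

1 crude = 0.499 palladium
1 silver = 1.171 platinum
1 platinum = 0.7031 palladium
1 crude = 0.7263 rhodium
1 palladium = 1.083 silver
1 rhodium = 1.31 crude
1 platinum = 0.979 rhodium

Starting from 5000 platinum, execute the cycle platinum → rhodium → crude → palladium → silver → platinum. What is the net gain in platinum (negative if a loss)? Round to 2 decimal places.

5000 platinum × 0.979 = 4895 rhodium
4895 rhodium × 1.31 = 6412.45 crude
6412.45 crude × 0.499 = 3199.81255 palladium
3199.81255 palladium × 1.083 = 3465.39699165 silver
3465.39699165 silver × 1.171 = 4057.97987722215 platinum
Net change: 4057.97987722215 − 5000 = -942.02012277785 platinum

-942.02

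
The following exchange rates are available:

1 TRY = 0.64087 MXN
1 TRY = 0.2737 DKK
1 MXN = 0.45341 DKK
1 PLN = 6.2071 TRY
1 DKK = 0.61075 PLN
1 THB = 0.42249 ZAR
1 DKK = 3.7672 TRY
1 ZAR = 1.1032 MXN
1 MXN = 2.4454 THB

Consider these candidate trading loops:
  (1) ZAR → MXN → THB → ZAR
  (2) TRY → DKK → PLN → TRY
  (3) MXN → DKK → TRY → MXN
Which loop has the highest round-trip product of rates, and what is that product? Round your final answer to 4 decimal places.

1.1398

(1) 1.1032 × 2.4454 × 0.42249 = 1.13978
(2) 0.2737 × 0.61075 × 6.2071 = 1.03759
(3) 0.45341 × 3.7672 × 0.64087 = 1.09466
Highest is cycle (1) at 1.1398 (>1, arbitrage).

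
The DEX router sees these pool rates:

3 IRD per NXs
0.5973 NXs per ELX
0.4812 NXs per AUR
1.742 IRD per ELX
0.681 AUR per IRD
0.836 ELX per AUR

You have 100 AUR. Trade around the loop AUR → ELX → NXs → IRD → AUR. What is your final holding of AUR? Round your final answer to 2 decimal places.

102.02

100 AUR × 0.836 = 83.6 ELX
83.6 ELX × 0.5973 = 49.93428 NXs
49.93428 NXs × 3 = 149.80284 IRD
149.80284 IRD × 0.681 = 102.01573404 AUR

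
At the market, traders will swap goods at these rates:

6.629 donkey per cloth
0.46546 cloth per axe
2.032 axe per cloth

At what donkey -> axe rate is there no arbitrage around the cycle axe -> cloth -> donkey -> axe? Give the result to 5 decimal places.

Known legs of the cycle: 0.46546 × 6.629 = 3.08553434
For no arbitrage the full-cycle product must be 1, so the missing rate is 1 / 3.08553434 ≈ 0.3240930.

0.32409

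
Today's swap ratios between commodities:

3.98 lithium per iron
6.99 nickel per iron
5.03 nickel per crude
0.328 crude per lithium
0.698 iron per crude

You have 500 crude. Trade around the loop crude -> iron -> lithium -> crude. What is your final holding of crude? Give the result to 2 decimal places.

500 crude × 0.698 = 349 iron
349 iron × 3.98 = 1389.02 lithium
1389.02 lithium × 0.328 = 455.59856 crude

455.60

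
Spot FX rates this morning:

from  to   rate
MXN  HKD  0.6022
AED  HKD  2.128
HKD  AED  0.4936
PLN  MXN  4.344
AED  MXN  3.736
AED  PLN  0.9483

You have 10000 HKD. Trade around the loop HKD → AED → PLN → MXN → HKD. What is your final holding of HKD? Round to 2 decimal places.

12244.79

10000 HKD × 0.4936 = 4936 AED
4936 AED × 0.9483 = 4680.8088 PLN
4680.8088 PLN × 4.344 = 20333.4334272 MXN
20333.4334272 MXN × 0.6022 = 12244.79360985984 HKD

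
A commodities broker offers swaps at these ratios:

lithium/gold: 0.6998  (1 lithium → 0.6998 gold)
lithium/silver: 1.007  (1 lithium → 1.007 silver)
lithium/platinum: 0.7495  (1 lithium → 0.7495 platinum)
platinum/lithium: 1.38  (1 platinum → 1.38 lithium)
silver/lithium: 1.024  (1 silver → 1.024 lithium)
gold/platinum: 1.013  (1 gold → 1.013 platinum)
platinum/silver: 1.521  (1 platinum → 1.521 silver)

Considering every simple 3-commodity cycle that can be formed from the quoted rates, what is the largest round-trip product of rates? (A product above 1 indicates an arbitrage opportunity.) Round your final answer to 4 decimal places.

1.1673

lithium→platinum→silver→lithium: 0.7495 × 1.521 × 1.024 = 1.16735
gold→platinum→lithium→gold: 1.013 × 1.38 × 0.6998 = 0.97828
Maximum is lithium→platinum→silver→lithium at 1.1673; arbitrage exists.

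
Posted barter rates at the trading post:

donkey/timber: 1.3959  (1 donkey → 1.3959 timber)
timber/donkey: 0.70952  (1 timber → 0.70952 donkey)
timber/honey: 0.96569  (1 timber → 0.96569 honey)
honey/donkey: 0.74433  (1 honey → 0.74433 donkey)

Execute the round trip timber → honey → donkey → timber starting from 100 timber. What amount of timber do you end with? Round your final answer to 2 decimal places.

100 timber × 0.96569 = 96.569 honey
96.569 honey × 0.74433 = 71.87920377 donkey
71.87920377 donkey × 1.3959 = 100.336180542543 timber

100.34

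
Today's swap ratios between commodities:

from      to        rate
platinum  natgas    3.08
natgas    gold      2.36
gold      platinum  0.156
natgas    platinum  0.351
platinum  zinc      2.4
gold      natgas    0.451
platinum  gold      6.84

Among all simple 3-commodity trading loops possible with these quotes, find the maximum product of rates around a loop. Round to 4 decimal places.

gold→platinum→natgas→gold: 0.156 × 3.08 × 2.36 = 1.13393
gold→natgas→platinum→gold: 0.451 × 0.351 × 6.84 = 1.08278
Maximum is gold→platinum→natgas→gold at 1.1339; arbitrage exists.

1.1339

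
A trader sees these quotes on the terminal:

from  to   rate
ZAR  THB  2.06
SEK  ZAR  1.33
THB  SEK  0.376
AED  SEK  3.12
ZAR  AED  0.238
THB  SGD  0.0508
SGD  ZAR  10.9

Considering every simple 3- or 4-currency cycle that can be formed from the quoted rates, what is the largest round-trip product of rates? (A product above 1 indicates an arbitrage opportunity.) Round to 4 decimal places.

ZAR→THB→SGD→ZAR: 2.06 × 0.0508 × 10.9 = 1.14066
ZAR→THB→SEK→ZAR: 2.06 × 0.376 × 1.33 = 1.03016
ZAR→AED→SEK→ZAR: 0.238 × 3.12 × 1.33 = 0.98760
Maximum is ZAR→THB→SGD→ZAR at 1.1407; arbitrage exists.

1.1407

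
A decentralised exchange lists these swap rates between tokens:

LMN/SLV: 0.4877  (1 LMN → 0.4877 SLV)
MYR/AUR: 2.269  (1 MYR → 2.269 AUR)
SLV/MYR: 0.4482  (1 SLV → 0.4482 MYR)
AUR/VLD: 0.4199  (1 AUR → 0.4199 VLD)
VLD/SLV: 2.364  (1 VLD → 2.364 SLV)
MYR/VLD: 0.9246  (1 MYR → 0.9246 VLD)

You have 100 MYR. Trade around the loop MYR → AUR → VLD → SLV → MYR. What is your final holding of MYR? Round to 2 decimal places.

100 MYR × 2.269 = 226.9 AUR
226.9 AUR × 0.4199 = 95.27531 VLD
95.27531 VLD × 2.364 = 225.23083284 SLV
225.23083284 SLV × 0.4482 = 100.948459278888 MYR

100.95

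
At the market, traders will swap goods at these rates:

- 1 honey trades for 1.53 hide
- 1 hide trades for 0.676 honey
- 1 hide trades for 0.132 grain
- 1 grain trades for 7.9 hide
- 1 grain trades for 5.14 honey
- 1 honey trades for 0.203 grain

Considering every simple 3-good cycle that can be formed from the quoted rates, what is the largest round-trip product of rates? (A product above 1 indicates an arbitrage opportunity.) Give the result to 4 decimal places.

honey→grain→hide→honey: 0.203 × 7.9 × 0.676 = 1.08410
honey→hide→grain→honey: 1.53 × 0.132 × 5.14 = 1.03807
Maximum is honey→grain→hide→honey at 1.0841; arbitrage exists.

1.0841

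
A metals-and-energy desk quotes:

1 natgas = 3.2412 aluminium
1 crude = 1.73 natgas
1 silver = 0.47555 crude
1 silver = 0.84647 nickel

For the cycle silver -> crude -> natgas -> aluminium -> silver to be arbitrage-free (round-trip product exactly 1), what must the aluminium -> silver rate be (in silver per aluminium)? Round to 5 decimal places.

Known legs of the cycle: 0.47555 × 1.73 × 3.2412 = 2.6665401018
For no arbitrage the full-cycle product must be 1, so the missing rate is 1 / 2.6665401018 ≈ 0.3750178.

0.37502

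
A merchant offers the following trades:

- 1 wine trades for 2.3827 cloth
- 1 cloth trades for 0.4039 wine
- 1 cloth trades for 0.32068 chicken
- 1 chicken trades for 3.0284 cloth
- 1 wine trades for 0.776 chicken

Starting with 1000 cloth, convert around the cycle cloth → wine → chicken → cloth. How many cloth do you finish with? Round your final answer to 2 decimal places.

949.18

1000 cloth × 0.4039 = 403.9 wine
403.9 wine × 0.776 = 313.4264 chicken
313.4264 chicken × 3.0284 = 949.18050976 cloth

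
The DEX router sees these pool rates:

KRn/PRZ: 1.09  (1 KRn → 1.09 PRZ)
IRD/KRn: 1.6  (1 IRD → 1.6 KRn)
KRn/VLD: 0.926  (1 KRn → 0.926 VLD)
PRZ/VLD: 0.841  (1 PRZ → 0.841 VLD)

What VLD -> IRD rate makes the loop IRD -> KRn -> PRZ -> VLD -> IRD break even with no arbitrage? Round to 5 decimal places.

Known legs of the cycle: 1.6 × 1.09 × 0.841 = 1.466704
For no arbitrage the full-cycle product must be 1, so the missing rate is 1 / 1.466704 ≈ 0.6818008.

0.68180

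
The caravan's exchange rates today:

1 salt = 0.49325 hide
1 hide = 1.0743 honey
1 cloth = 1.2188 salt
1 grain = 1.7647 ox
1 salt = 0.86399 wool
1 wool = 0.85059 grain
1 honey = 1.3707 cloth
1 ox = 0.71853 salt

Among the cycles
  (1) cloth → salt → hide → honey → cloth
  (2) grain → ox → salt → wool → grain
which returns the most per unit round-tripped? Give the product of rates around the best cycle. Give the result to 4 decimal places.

(1) 1.2188 × 0.49325 × 1.0743 × 1.3707 = 0.88525
(2) 1.7647 × 0.71853 × 0.86399 × 0.85059 = 0.93185
Highest is cycle (2) at 0.9318 (≤1, no arbitrage).

0.9318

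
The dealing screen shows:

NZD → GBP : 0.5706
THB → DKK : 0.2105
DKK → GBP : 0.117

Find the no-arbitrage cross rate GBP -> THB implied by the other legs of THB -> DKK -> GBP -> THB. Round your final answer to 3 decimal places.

40.603

Known legs of the cycle: 0.2105 × 0.117 = 0.0246285
For no arbitrage the full-cycle product must be 1, so the missing rate is 1 / 0.0246285 ≈ 40.60337.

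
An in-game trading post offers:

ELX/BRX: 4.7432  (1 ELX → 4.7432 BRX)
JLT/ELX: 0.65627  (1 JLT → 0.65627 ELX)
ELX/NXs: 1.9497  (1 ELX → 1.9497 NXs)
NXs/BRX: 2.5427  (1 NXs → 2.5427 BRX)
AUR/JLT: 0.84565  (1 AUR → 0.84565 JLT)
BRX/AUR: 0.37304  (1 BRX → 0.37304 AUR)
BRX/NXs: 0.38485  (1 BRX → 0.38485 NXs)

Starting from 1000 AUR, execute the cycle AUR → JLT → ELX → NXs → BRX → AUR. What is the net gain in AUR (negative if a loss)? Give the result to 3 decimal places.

1000 AUR × 0.84565 = 845.65 JLT
845.65 JLT × 0.65627 = 554.9747255 ELX
554.9747255 ELX × 1.9497 = 1082.03422230735 NXs
1082.03422230735 NXs × 2.5427 = 2751.288417060898845 BRX
2751.288417060898845 BRX × 0.37304 = 1026.3406311003977051388 AUR
Net change: 1026.3406311003977051388 − 1000 = 26.3406311003977051388 AUR

26.341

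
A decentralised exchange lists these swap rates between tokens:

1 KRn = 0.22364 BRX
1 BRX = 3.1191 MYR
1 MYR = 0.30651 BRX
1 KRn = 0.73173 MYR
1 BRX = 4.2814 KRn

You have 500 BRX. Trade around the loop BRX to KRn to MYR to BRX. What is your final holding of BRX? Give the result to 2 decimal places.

480.12

500 BRX × 4.2814 = 2140.7 KRn
2140.7 KRn × 0.73173 = 1566.414411 MYR
1566.414411 MYR × 0.30651 = 480.12168111561 BRX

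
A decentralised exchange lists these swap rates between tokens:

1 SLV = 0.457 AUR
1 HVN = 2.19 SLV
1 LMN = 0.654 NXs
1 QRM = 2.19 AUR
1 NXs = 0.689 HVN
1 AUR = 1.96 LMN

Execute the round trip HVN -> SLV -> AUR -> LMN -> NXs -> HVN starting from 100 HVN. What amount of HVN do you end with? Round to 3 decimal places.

100 HVN × 2.19 = 219 SLV
219 SLV × 0.457 = 100.083 AUR
100.083 AUR × 1.96 = 196.16268 LMN
196.16268 LMN × 0.654 = 128.29039272 NXs
128.29039272 NXs × 0.689 = 88.39208058408 HVN

88.392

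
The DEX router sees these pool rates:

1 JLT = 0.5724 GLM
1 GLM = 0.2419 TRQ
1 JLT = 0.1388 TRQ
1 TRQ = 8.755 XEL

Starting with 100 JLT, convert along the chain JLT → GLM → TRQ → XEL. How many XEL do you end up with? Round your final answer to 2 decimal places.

100 JLT × 0.5724 = 57.24 GLM
57.24 GLM × 0.2419 = 13.846356 TRQ
13.846356 TRQ × 8.755 = 121.22484678 XEL

121.22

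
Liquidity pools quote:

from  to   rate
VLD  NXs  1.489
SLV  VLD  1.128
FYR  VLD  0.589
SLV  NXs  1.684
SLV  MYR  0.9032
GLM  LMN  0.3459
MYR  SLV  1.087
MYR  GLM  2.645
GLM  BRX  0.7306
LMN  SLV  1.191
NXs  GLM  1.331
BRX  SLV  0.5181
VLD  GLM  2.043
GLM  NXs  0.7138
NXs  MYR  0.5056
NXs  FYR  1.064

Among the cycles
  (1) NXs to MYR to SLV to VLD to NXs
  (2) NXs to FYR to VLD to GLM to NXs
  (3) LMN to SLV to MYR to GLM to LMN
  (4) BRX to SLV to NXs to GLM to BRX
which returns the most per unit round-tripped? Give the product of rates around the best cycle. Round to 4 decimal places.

(1) 0.5056 × 1.087 × 1.128 × 1.489 = 0.92308
(2) 1.064 × 0.589 × 2.043 × 0.7138 = 0.91391
(3) 1.191 × 0.9032 × 2.645 × 0.3459 = 0.98417
(4) 0.5181 × 1.684 × 1.331 × 0.7306 = 0.84842
Highest is cycle (3) at 0.9842 (≤1, no arbitrage).

0.9842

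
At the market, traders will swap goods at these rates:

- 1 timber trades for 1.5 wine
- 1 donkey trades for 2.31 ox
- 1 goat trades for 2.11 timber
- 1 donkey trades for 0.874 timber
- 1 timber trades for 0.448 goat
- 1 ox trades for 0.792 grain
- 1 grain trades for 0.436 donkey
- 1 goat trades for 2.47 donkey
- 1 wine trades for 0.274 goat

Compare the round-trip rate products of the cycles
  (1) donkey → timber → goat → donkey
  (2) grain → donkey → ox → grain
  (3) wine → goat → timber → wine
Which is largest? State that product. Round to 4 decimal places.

0.9671

(1) 0.874 × 0.448 × 2.47 = 0.96713
(2) 0.436 × 2.31 × 0.792 = 0.79767
(3) 0.274 × 2.11 × 1.5 = 0.86721
Highest is cycle (1) at 0.9671 (≤1, no arbitrage).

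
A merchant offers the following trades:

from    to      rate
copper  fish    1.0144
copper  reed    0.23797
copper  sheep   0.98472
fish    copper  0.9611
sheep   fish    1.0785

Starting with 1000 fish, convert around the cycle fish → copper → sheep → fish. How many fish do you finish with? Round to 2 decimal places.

1000 fish × 0.9611 = 961.1 copper
961.1 copper × 0.98472 = 946.414392 sheep
946.414392 sheep × 1.0785 = 1020.707921772 fish

1020.71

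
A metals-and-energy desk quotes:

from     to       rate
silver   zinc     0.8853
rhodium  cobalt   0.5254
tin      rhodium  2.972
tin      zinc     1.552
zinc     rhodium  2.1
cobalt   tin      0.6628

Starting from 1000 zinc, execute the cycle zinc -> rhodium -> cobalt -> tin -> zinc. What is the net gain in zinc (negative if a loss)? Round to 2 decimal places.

1000 zinc × 2.1 = 2100 rhodium
2100 rhodium × 0.5254 = 1103.34 cobalt
1103.34 cobalt × 0.6628 = 731.293752 tin
731.293752 tin × 1.552 = 1134.967903104 zinc
Net change: 1134.967903104 − 1000 = 134.967903104 zinc

134.97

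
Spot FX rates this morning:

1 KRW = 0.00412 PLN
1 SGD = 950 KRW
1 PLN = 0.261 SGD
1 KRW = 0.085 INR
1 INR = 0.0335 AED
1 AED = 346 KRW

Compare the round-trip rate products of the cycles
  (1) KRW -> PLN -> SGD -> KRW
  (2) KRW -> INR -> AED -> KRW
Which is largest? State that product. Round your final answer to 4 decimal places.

(1) 0.00412 × 0.261 × 950 = 1.02155
(2) 0.085 × 0.0335 × 346 = 0.98524
Highest is cycle (1) at 1.0216 (>1, arbitrage).

1.0216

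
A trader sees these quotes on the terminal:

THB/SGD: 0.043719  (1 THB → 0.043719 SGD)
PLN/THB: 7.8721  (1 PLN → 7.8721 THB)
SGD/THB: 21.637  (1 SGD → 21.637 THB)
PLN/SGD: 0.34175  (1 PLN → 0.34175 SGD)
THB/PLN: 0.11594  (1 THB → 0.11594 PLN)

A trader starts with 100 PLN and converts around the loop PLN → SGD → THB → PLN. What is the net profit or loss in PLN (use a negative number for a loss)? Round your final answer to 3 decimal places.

100 PLN × 0.34175 = 34.175 SGD
34.175 SGD × 21.637 = 739.444475 THB
739.444475 THB × 0.11594 = 85.7311924315 PLN
Net change: 85.7311924315 − 100 = -14.2688075685 PLN

-14.269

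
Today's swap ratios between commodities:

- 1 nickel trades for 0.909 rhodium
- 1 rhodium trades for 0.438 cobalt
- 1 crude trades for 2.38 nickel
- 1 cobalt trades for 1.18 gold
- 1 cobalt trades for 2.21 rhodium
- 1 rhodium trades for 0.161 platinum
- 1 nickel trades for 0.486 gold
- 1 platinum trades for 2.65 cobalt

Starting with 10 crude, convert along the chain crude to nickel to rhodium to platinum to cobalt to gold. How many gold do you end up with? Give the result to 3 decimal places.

10.892

10 crude × 2.38 = 23.8 nickel
23.8 nickel × 0.909 = 21.6342 rhodium
21.6342 rhodium × 0.161 = 3.4831062 platinum
3.4831062 platinum × 2.65 = 9.23023143 cobalt
9.23023143 cobalt × 1.18 = 10.8916730874 gold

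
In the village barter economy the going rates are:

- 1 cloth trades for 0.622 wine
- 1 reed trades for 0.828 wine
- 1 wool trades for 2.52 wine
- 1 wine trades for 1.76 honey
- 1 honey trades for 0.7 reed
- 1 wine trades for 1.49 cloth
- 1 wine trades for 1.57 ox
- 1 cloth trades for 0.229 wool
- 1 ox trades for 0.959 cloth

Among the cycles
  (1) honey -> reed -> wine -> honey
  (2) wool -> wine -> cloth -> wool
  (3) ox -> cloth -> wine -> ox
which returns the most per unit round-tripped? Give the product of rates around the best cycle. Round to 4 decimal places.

1.0201

(1) 0.7 × 0.828 × 1.76 = 1.02010
(2) 2.52 × 1.49 × 0.229 = 0.85985
(3) 0.959 × 0.622 × 1.57 = 0.93650
Highest is cycle (1) at 1.0201 (>1, arbitrage).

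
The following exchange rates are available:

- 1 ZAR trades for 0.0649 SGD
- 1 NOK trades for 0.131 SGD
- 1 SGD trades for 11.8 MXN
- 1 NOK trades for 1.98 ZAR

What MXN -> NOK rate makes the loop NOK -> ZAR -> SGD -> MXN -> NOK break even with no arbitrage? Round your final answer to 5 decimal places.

0.65949

Known legs of the cycle: 1.98 × 0.0649 × 11.8 = 1.5163236
For no arbitrage the full-cycle product must be 1, so the missing rate is 1 / 1.5163236 ≈ 0.6594898.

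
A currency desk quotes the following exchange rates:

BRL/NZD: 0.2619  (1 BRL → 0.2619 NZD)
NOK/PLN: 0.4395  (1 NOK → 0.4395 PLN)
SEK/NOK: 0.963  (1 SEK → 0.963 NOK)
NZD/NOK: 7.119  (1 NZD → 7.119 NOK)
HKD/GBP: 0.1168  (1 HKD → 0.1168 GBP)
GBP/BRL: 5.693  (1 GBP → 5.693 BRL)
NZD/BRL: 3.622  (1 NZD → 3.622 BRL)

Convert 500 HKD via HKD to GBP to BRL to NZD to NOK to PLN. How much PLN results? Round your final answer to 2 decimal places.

272.44

500 HKD × 0.1168 = 58.4 GBP
58.4 GBP × 5.693 = 332.4712 BRL
332.4712 BRL × 0.2619 = 87.07420728 NZD
87.07420728 NZD × 7.119 = 619.88128162632 NOK
619.88128162632 NOK × 0.4395 = 272.43782327476764 PLN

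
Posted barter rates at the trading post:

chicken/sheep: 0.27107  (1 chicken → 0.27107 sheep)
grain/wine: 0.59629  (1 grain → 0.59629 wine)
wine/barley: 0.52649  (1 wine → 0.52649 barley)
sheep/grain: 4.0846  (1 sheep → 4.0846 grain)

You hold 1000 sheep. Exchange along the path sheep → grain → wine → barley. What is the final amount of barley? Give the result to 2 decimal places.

1000 sheep × 4.0846 = 4084.6 grain
4084.6 grain × 0.59629 = 2435.606134 wine
2435.606134 wine × 0.52649 = 1282.32227348966 barley

1282.32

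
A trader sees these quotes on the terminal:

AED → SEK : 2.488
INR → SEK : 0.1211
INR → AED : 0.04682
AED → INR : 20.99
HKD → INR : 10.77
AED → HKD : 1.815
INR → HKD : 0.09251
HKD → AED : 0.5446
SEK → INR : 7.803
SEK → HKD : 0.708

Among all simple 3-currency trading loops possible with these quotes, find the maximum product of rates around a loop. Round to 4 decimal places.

1.0575

HKD→AED→INR→HKD: 0.5446 × 20.99 × 0.09251 = 1.05750
HKD→AED→SEK→HKD: 0.5446 × 2.488 × 0.708 = 0.95932
HKD→INR→SEK→HKD: 10.77 × 0.1211 × 0.708 = 0.92341
HKD→INR→AED→HKD: 10.77 × 0.04682 × 1.815 = 0.91522
AED→SEK→INR→AED: 2.488 × 7.803 × 0.04682 = 0.90896
Maximum is HKD→AED→INR→HKD at 1.0575; arbitrage exists.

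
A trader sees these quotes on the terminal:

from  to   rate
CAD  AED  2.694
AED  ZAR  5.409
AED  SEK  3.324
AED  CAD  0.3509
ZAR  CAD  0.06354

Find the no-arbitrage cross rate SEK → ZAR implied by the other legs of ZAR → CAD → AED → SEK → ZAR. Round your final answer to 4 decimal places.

1.7575

Known legs of the cycle: 0.06354 × 2.694 × 3.324 = 0.56899155024
For no arbitrage the full-cycle product must be 1, so the missing rate is 1 / 0.56899155024 ≈ 1.757495.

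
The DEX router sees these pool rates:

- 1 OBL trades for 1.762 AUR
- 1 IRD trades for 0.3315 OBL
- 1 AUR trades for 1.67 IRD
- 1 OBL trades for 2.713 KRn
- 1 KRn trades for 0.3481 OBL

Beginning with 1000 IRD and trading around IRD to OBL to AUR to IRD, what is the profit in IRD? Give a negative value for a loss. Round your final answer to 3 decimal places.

-24.548

1000 IRD × 0.3315 = 331.5 OBL
331.5 OBL × 1.762 = 584.103 AUR
584.103 AUR × 1.67 = 975.45201 IRD
Net change: 975.45201 − 1000 = -24.54799 IRD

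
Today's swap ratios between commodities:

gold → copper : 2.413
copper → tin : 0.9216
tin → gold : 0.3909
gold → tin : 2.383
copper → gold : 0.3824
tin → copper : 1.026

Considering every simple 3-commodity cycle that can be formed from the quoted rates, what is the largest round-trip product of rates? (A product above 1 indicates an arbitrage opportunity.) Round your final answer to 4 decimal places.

0.9350

copper→gold→tin→copper: 0.3824 × 2.383 × 1.026 = 0.93495
copper→tin→gold→copper: 0.9216 × 0.3909 × 2.413 = 0.86929
Maximum is copper→gold→tin→copper at 0.9350; no arbitrage — every cycle loses value.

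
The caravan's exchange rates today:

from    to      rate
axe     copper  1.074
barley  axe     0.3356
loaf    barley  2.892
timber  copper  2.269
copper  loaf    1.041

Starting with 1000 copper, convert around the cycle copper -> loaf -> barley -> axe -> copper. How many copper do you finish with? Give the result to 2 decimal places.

1000 copper × 1.041 = 1041 loaf
1041 loaf × 2.892 = 3010.572 barley
3010.572 barley × 0.3356 = 1010.3479632 axe
1010.3479632 axe × 1.074 = 1085.1137124768 copper

1085.11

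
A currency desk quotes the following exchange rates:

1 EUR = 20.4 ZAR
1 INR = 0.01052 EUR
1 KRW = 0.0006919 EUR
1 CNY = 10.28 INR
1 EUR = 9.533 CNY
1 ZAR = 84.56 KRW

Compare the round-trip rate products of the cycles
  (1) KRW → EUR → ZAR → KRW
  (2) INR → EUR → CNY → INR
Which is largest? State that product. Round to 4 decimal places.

(1) 0.0006919 × 20.4 × 84.56 = 1.19354
(2) 0.01052 × 9.533 × 10.28 = 1.03095
Highest is cycle (1) at 1.1935 (>1, arbitrage).

1.1935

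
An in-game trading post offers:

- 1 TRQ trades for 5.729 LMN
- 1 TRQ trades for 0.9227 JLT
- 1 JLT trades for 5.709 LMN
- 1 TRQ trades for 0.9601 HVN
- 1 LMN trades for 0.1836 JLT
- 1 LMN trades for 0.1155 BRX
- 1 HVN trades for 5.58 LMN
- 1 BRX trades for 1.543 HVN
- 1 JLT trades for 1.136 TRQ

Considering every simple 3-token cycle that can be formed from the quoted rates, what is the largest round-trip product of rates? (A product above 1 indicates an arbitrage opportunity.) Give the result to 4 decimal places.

1.1949

LMN→JLT→TRQ→LMN: 0.1836 × 1.136 × 5.729 = 1.19490
HVN→LMN→BRX→HVN: 5.58 × 0.1155 × 1.543 = 0.99445
Maximum is LMN→JLT→TRQ→LMN at 1.1949; arbitrage exists.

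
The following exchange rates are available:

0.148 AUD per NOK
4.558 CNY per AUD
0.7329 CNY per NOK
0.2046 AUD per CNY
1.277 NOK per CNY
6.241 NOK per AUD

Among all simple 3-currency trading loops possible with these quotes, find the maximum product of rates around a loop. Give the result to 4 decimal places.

0.9358

AUD→NOK→CNY→AUD: 6.241 × 0.7329 × 0.2046 = 0.93585
AUD→CNY→NOK→AUD: 4.558 × 1.277 × 0.148 = 0.86144
Maximum is AUD→NOK→CNY→AUD at 0.9358; no arbitrage — every cycle loses value.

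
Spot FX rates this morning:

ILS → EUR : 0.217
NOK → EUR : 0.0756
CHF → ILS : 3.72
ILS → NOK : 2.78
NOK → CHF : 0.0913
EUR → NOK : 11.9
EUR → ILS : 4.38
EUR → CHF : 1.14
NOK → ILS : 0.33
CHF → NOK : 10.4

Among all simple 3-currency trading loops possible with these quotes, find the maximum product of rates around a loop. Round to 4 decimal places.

ILS→NOK→CHF→ILS: 2.78 × 0.0913 × 3.72 = 0.94419
ILS→NOK→EUR→ILS: 2.78 × 0.0756 × 4.38 = 0.92054
ILS→EUR→CHF→ILS: 0.217 × 1.14 × 3.72 = 0.92025
EUR→CHF→NOK→EUR: 1.14 × 10.4 × 0.0756 = 0.89631
ILS→EUR→NOK→ILS: 0.217 × 11.9 × 0.33 = 0.85216
Maximum is ILS→NOK→CHF→ILS at 0.9442; no arbitrage — every cycle loses value.

0.9442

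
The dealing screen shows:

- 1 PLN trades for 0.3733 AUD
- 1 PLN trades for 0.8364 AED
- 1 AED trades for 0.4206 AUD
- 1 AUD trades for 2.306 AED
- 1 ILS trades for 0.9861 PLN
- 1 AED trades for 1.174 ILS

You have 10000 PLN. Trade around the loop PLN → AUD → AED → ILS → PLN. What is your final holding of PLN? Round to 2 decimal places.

10000 PLN × 0.3733 = 3733 AUD
3733 AUD × 2.306 = 8608.298 AED
8608.298 AED × 1.174 = 10106.141852 ILS
10106.141852 ILS × 0.9861 = 9965.6664802572 PLN

9965.67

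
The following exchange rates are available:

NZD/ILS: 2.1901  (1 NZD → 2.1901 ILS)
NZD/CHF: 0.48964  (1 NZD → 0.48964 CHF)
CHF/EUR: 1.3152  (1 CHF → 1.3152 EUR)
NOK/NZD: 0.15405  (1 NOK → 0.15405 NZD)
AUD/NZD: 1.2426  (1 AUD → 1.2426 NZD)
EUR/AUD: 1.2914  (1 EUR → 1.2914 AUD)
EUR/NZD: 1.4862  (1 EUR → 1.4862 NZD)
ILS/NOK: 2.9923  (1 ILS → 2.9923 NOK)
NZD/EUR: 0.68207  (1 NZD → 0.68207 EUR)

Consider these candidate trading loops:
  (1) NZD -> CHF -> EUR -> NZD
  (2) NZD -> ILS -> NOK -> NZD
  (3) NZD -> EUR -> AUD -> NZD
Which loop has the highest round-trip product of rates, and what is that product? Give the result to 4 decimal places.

(1) 0.48964 × 1.3152 × 1.4862 = 0.95707
(2) 2.1901 × 2.9923 × 0.15405 = 1.00956
(3) 0.68207 × 1.2914 × 1.2426 = 1.09451
Highest is cycle (3) at 1.0945 (>1, arbitrage).

1.0945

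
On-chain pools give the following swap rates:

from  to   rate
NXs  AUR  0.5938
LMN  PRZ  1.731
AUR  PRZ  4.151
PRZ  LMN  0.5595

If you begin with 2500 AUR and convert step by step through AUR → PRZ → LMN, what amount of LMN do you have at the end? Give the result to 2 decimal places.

2500 AUR × 4.151 = 10377.5 PRZ
10377.5 PRZ × 0.5595 = 5806.21125 LMN

5806.21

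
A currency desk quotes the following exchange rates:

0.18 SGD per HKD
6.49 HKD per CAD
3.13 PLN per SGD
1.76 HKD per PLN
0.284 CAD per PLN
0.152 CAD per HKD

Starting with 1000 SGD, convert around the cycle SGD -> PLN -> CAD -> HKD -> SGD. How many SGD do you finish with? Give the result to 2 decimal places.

1000 SGD × 3.13 = 3130 PLN
3130 PLN × 0.284 = 888.92 CAD
888.92 CAD × 6.49 = 5769.0908 HKD
5769.0908 HKD × 0.18 = 1038.436344 SGD

1038.44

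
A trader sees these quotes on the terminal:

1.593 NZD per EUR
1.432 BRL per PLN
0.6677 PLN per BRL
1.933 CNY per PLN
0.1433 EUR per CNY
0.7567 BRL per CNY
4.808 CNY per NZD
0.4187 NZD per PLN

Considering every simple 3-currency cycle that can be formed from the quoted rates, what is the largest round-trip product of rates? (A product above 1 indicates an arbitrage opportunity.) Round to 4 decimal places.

1.0976

EUR→NZD→CNY→EUR: 1.593 × 4.808 × 0.1433 = 1.09756
PLN→CNY→BRL→PLN: 1.933 × 0.7567 × 0.6677 = 0.97665
Maximum is EUR→NZD→CNY→EUR at 1.0976; arbitrage exists.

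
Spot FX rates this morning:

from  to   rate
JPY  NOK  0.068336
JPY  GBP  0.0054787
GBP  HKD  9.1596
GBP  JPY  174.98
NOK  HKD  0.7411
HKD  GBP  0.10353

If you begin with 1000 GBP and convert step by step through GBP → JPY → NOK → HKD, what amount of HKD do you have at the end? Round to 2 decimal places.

1000 GBP × 174.98 = 174980 JPY
174980 JPY × 0.068336 = 11957.43328 NOK
11957.43328 NOK × 0.7411 = 8861.653803808 HKD

8861.65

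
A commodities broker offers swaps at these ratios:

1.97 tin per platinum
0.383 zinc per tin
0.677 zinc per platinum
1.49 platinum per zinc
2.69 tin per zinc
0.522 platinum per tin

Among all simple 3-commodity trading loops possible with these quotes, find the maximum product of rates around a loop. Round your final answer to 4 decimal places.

tin→zinc→platinum→tin: 0.383 × 1.49 × 1.97 = 1.12422
tin→platinum→zinc→tin: 0.522 × 0.677 × 2.69 = 0.95063
Maximum is tin→zinc→platinum→tin at 1.1242; arbitrage exists.

1.1242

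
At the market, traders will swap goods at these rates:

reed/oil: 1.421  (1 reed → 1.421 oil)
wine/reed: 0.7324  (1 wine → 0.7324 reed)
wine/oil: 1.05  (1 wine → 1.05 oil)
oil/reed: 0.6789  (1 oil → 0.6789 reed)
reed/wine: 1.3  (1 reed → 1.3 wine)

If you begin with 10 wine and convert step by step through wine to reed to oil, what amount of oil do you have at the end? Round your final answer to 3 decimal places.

10.407

10 wine × 0.7324 = 7.324 reed
7.324 reed × 1.421 = 10.407404 oil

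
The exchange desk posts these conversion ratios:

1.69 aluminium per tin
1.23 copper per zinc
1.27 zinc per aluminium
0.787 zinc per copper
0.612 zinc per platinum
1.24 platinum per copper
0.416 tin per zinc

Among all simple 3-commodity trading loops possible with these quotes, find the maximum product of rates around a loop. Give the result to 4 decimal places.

0.9334

platinum→zinc→copper→platinum: 0.612 × 1.23 × 1.24 = 0.93342
aluminium→zinc→tin→aluminium: 1.27 × 0.416 × 1.69 = 0.89286
Maximum is platinum→zinc→copper→platinum at 0.9334; no arbitrage — every cycle loses value.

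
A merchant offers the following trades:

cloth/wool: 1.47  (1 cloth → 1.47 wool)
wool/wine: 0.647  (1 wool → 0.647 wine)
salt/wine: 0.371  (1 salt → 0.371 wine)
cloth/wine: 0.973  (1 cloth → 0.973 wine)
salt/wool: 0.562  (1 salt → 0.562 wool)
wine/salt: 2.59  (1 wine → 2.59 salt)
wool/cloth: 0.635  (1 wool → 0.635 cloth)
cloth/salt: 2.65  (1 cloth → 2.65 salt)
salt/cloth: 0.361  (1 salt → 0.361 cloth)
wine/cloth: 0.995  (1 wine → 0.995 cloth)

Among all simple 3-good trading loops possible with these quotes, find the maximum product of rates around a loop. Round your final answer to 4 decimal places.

cloth→salt→wine→cloth: 2.65 × 0.371 × 0.995 = 0.97823
cloth→wool→wine→cloth: 1.47 × 0.647 × 0.995 = 0.94633
cloth→salt→wool→cloth: 2.65 × 0.562 × 0.635 = 0.94571
wine→salt→wool→wine: 2.59 × 0.562 × 0.647 = 0.94176
cloth→wine→salt→cloth: 0.973 × 2.59 × 0.361 = 0.90975
Maximum is cloth→salt→wine→cloth at 0.9782; no arbitrage — every cycle loses value.

0.9782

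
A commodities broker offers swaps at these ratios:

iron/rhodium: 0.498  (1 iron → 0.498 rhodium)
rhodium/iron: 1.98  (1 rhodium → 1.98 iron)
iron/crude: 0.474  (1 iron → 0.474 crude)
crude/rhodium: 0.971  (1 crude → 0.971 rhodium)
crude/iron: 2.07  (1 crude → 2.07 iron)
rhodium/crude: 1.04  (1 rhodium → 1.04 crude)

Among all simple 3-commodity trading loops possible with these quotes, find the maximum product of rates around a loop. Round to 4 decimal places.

crude→iron→rhodium→crude: 2.07 × 0.498 × 1.04 = 1.07209
crude→rhodium→iron→crude: 0.971 × 1.98 × 0.474 = 0.91130
Maximum is crude→iron→rhodium→crude at 1.0721; arbitrage exists.

1.0721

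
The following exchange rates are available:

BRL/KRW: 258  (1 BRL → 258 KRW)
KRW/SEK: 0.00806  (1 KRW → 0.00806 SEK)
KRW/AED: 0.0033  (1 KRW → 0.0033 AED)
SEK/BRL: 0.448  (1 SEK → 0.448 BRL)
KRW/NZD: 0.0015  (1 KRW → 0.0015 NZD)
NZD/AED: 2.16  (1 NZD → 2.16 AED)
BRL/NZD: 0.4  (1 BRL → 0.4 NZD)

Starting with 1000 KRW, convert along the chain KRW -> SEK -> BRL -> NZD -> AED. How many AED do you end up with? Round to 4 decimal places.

1000 KRW × 0.00806 = 8.06 SEK
8.06 SEK × 0.448 = 3.61088 BRL
3.61088 BRL × 0.4 = 1.444352 NZD
1.444352 NZD × 2.16 = 3.11980032 AED

3.1198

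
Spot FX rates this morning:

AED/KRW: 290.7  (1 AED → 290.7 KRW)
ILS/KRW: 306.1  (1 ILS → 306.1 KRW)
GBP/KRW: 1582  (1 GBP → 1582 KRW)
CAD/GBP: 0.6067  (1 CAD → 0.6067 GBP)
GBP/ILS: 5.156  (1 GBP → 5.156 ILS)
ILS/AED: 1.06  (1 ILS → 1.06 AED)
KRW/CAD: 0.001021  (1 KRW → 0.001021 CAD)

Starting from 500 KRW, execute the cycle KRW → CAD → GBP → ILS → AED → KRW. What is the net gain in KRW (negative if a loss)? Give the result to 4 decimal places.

500 KRW × 0.001021 = 0.5105 CAD
0.5105 CAD × 0.6067 = 0.30972035 GBP
0.30972035 GBP × 5.156 = 1.5969181246 ILS
1.5969181246 ILS × 1.06 = 1.692733212076 AED
1.692733212076 AED × 290.7 = 492.0775447504932 KRW
Net change: 492.0775447504932 − 500 = -7.9224552495068 KRW

-7.9225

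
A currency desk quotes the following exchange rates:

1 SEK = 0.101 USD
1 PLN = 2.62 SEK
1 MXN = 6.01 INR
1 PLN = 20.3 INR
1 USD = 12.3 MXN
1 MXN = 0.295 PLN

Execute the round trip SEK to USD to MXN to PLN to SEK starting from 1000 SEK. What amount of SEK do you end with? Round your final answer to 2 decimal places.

960.17

1000 SEK × 0.101 = 101 USD
101 USD × 12.3 = 1242.3 MXN
1242.3 MXN × 0.295 = 366.4785 PLN
366.4785 PLN × 2.62 = 960.17367 SEK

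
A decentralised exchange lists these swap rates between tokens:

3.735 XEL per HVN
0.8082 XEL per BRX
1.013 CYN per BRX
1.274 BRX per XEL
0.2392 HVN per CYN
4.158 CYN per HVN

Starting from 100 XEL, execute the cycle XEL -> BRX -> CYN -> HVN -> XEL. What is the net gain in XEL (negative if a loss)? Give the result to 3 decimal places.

15.300

100 XEL × 1.274 = 127.4 BRX
127.4 BRX × 1.013 = 129.0562 CYN
129.0562 CYN × 0.2392 = 30.87024304 HVN
30.87024304 HVN × 3.735 = 115.3003577544 XEL
Net change: 115.3003577544 − 100 = 15.3003577544 XEL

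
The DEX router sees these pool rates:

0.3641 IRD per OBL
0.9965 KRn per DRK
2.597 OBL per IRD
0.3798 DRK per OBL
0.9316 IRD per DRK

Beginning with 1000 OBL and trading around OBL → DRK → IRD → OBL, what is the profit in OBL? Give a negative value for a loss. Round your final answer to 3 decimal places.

-81.125

1000 OBL × 0.3798 = 379.8 DRK
379.8 DRK × 0.9316 = 353.82168 IRD
353.82168 IRD × 2.597 = 918.87490296 OBL
Net change: 918.87490296 − 1000 = -81.12509704 OBL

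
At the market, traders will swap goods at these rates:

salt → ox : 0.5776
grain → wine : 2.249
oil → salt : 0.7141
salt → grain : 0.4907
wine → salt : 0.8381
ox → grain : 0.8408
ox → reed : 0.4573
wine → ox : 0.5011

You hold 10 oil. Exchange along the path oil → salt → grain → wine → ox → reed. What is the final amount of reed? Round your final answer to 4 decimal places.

1.8059

10 oil × 0.7141 = 7.141 salt
7.141 salt × 0.4907 = 3.5040887 grain
3.5040887 grain × 2.249 = 7.8806954863 wine
7.8806954863 wine × 0.5011 = 3.94901650818493 ox
3.94901650818493 ox × 0.4573 = 1.805885249192968489 reed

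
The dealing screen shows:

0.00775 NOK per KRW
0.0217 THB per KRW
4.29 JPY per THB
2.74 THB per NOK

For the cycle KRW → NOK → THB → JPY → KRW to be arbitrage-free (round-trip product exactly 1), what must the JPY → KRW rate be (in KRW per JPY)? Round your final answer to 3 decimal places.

10.977

Known legs of the cycle: 0.00775 × 2.74 × 4.29 = 0.09109815
For no arbitrage the full-cycle product must be 1, so the missing rate is 1 / 0.09109815 ≈ 10.97717.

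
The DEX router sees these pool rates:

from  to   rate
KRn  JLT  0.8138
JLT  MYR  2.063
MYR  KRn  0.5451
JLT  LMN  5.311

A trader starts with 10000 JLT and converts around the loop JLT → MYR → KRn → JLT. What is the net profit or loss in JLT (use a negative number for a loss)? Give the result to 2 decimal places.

10000 JLT × 2.063 = 20630 MYR
20630 MYR × 0.5451 = 11245.413 KRn
11245.413 KRn × 0.8138 = 9151.5170994 JLT
Net change: 9151.5170994 − 10000 = -848.4829006 JLT

-848.48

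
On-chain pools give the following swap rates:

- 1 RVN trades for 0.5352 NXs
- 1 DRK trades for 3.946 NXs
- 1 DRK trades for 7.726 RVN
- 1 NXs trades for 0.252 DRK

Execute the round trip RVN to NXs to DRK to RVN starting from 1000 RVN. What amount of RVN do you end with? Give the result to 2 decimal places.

1000 RVN × 0.5352 = 535.2 NXs
535.2 NXs × 0.252 = 134.8704 DRK
134.8704 DRK × 7.726 = 1042.0087104 RVN

1042.01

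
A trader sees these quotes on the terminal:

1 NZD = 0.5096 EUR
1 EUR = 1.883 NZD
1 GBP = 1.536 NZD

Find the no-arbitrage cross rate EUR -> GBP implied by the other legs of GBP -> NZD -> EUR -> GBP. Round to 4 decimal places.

Known legs of the cycle: 1.536 × 0.5096 = 0.7827456
For no arbitrage the full-cycle product must be 1, so the missing rate is 1 / 0.7827456 ≈ 1.277554.

1.2776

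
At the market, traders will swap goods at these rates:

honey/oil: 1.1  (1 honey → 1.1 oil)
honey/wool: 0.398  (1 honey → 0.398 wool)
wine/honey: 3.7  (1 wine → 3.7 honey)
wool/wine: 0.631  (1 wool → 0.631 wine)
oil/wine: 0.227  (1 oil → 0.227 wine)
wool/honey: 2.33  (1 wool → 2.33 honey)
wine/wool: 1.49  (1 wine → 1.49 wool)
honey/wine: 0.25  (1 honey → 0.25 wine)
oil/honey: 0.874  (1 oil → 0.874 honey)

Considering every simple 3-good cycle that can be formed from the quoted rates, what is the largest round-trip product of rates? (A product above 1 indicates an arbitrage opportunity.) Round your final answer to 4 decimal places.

0.9292

wine→honey→wool→wine: 3.7 × 0.398 × 0.631 = 0.92921
oil→wine→honey→oil: 0.227 × 3.7 × 1.1 = 0.92389
wine→wool→honey→wine: 1.49 × 2.33 × 0.25 = 0.86793
Maximum is wine→honey→wool→wine at 0.9292; no arbitrage — every cycle loses value.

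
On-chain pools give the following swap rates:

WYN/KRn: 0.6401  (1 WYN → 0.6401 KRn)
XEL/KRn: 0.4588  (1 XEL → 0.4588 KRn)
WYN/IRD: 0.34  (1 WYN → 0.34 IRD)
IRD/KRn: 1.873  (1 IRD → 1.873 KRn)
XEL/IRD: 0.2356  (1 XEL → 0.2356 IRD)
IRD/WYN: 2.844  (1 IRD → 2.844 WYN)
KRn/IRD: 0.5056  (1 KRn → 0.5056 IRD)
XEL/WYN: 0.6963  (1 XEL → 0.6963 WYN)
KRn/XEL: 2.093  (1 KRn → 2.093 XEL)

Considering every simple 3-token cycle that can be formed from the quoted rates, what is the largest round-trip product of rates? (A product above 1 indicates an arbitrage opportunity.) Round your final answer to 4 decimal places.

0.9329

KRn→XEL→WYN→KRn: 2.093 × 0.6963 × 0.6401 = 0.93285
KRn→XEL→IRD→KRn: 2.093 × 0.2356 × 1.873 = 0.92360
KRn→IRD→WYN→KRn: 0.5056 × 2.844 × 0.6401 = 0.92042
Maximum is KRn→XEL→WYN→KRn at 0.9329; no arbitrage — every cycle loses value.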